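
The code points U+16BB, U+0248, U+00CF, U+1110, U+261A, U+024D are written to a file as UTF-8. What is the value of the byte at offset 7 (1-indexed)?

0x8F

1-indexed offset 7 is 0-indexed offset 6.
U+16BB → 3-byte form E1 9A BB at offsets 0–2.
U+0248 → 2-byte form C9 88 at offsets 3–4.
U+00CF → 2-byte form C3 8F at offsets 5–6.
Offset 6 falls in char 3's range; it's byte 2 of C3 8F = 0x8F.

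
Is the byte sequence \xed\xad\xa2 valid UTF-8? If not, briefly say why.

Structurally a 3-byte sequence; payload = 0xDB62.
But 0xDB62 is in U+D800–U+DFFF, the surrogate range. Surrogates are not Unicode scalar values and are forbidden in UTF-8.

invalid (encodes a surrogate (U+D800–U+DFFF))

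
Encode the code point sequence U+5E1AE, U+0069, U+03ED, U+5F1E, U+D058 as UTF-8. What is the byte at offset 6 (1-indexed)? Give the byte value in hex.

0xCF

1-indexed offset 6 is 0-indexed offset 5.
U+5E1AE → 4-byte form F1 9E 86 AE at offsets 0–3.
U+0069 → 1-byte form 69 at offsets 4–4.
U+03ED → 2-byte form CF AD at offsets 5–6.
Offset 5 falls in char 3's range; it's byte 1 of CF AD = 0xCF.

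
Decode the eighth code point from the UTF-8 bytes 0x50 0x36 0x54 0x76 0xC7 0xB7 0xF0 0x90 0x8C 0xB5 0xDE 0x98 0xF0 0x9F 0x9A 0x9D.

U+1F69D

Offset 0: leading byte 0x50 = 01010000 → 1-byte char #1 = 50.
Offset 1: leading byte 0x36 = 00110110 → 1-byte char #2 = 36.
Offset 2: leading byte 0x54 = 01010100 → 1-byte char #3 = 54.
Offset 3: leading byte 0x76 = 01110110 → 1-byte char #4 = 76.
Offset 4: leading byte 0xC7 = 11000111 → 2-byte char #5 = C7 B7.
Offset 6: leading byte 0xF0 = 11110000 → 4-byte char #6 = F0 90 8C B5.
Offset 10: leading byte 0xDE = 11011110 → 2-byte char #7 = DE 98.
Offset 12: leading byte 0xF0 = 11110000 → 4-byte char #8 = F0 9F 9A 9D.
Leading byte 0xF0 = 11110000 matches 11110xxx → 4-byte sequence.
Byte 1: 0xF0 = 11110000, payload 000 (3 bits).
Byte 2: 0x9F = 10011111 (10xxxxxx ✓), payload 011111.
Byte 3: 0x9A = 10011010 (10xxxxxx ✓), payload 011010.
Byte 4: 0x9D = 10011101 (10xxxxxx ✓), payload 011101.
Concatenate: 000011111011010011101 = 0x1F69D (21 bits → U+1F69D).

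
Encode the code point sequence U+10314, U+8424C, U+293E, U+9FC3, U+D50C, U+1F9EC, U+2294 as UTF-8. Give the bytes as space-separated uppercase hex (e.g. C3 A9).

F0 90 8C 94 F2 84 89 8C E2 A4 BE E9 BF 83 ED 94 8C F0 9F A7 AC E2 8A 94

U+10314: 4-byte form → F0 90 8C 94.
U+8424C: 4-byte form → F2 84 89 8C.
U+293E: 3-byte form → E2 A4 BE.
U+9FC3: 3-byte form → E9 BF 83.
U+D50C: 3-byte form → ED 94 8C.
U+1F9EC: 4-byte form → F0 9F A7 AC.
U+2294: 3-byte form → E2 8A 94.
Concatenated (24 bytes): F0 90 8C 94 F2 84 89 8C E2 A4 BE E9 BF 83 ED 94 8C F0 9F A7 AC E2 8A 94.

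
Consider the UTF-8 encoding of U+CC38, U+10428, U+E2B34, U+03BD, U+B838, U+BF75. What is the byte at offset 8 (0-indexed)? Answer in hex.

U+CC38 → 3-byte form EC B0 B8 at offsets 0–2.
U+10428 → 4-byte form F0 90 90 A8 at offsets 3–6.
U+E2B34 → 4-byte form F3 A2 AC B4 at offsets 7–10.
Offset 8 falls in char 3's range; it's byte 2 of F3 A2 AC B4 = 0xA2.

0xA2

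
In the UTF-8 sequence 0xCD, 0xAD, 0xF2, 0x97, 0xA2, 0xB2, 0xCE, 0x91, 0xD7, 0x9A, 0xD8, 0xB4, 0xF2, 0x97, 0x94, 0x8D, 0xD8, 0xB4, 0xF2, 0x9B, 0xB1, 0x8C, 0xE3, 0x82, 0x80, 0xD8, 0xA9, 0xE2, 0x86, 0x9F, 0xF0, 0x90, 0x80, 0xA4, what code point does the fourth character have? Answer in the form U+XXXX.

U+05DA

Offset 0: leading byte 0xCD = 11001101 → 2-byte char #1 = CD AD.
Offset 2: leading byte 0xF2 = 11110010 → 4-byte char #2 = F2 97 A2 B2.
Offset 6: leading byte 0xCE = 11001110 → 2-byte char #3 = CE 91.
Offset 8: leading byte 0xD7 = 11010111 → 2-byte char #4 = D7 9A.
Leading byte 0xD7 = 11010111 matches 110xxxxx → 2-byte sequence.
Byte 1: 0xD7 = 11010111, payload 10111 (5 bits).
Byte 2: 0x9A = 10011010 (10xxxxxx ✓), payload 011010.
Concatenate: 10111011010 = 0x5DA (11 bits → U+05DA).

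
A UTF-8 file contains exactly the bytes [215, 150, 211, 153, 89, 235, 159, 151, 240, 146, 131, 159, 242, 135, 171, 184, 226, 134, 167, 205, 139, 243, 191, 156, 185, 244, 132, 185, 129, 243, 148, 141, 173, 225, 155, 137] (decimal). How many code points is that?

Byte at offset 0: 0xD7 = 11010111 → 2-byte char (#1). Advance 2.
Byte at offset 2: 0xD3 = 11010011 → 2-byte char (#2). Advance 2.
Byte at offset 4: 0x59 = 01011001 → 1-byte char (#3). Advance 1.
Byte at offset 5: 0xEB = 11101011 → 3-byte char (#4). Advance 3.
Byte at offset 8: 0xF0 = 11110000 → 4-byte char (#5). Advance 4.
Byte at offset 12: 0xF2 = 11110010 → 4-byte char (#6). Advance 4.
Byte at offset 16: 0xE2 = 11100010 → 3-byte char (#7). Advance 3.
Byte at offset 19: 0xCD = 11001101 → 2-byte char (#8). Advance 2.
Byte at offset 21: 0xF3 = 11110011 → 4-byte char (#9). Advance 4.
Byte at offset 25: 0xF4 = 11110100 → 4-byte char (#10). Advance 4.
Byte at offset 29: 0xF3 = 11110011 → 4-byte char (#11). Advance 4.
Byte at offset 33: 0xE1 = 11100001 → 3-byte char (#12). Advance 3.
Reached end at offset 36 after 12 code points.

12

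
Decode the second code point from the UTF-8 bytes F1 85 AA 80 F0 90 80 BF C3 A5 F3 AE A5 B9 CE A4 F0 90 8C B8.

U+1003F

Offset 0: leading byte 0xF1 = 11110001 → 4-byte char #1 = F1 85 AA 80.
Offset 4: leading byte 0xF0 = 11110000 → 4-byte char #2 = F0 90 80 BF.
Leading byte 0xF0 = 11110000 matches 11110xxx → 4-byte sequence.
Byte 1: 0xF0 = 11110000, payload 000 (3 bits).
Byte 2: 0x90 = 10010000 (10xxxxxx ✓), payload 010000.
Byte 3: 0x80 = 10000000 (10xxxxxx ✓), payload 000000.
Byte 4: 0xBF = 10111111 (10xxxxxx ✓), payload 111111.
Concatenate: 000010000000000111111 = 0x1003F (21 bits → U+1003F).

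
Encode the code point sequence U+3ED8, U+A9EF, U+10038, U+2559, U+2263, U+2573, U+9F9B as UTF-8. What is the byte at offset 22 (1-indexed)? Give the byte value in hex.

1-indexed offset 22 is 0-indexed offset 21.
U+3ED8 → 3-byte form E3 BB 98 at offsets 0–2.
U+A9EF → 3-byte form EA A7 AF at offsets 3–5.
U+10038 → 4-byte form F0 90 80 B8 at offsets 6–9.
U+2559 → 3-byte form E2 95 99 at offsets 10–12.
U+2263 → 3-byte form E2 89 A3 at offsets 13–15.
U+2573 → 3-byte form E2 95 B3 at offsets 16–18.
U+9F9B → 3-byte form E9 BE 9B at offsets 19–21.
Offset 21 falls in char 7's range; it's byte 3 of E9 BE 9B = 0x9B.

0x9B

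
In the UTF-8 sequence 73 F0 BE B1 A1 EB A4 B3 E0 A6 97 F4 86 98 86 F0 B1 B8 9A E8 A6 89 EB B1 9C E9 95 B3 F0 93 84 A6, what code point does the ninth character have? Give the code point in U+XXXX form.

U+9573

Offset 0: leading byte 0x73 = 01110011 → 1-byte char #1 = 73.
Offset 1: leading byte 0xF0 = 11110000 → 4-byte char #2 = F0 BE B1 A1.
Offset 5: leading byte 0xEB = 11101011 → 3-byte char #3 = EB A4 B3.
Offset 8: leading byte 0xE0 = 11100000 → 3-byte char #4 = E0 A6 97.
Offset 11: leading byte 0xF4 = 11110100 → 4-byte char #5 = F4 86 98 86.
Offset 15: leading byte 0xF0 = 11110000 → 4-byte char #6 = F0 B1 B8 9A.
Offset 19: leading byte 0xE8 = 11101000 → 3-byte char #7 = E8 A6 89.
Offset 22: leading byte 0xEB = 11101011 → 3-byte char #8 = EB B1 9C.
Offset 25: leading byte 0xE9 = 11101001 → 3-byte char #9 = E9 95 B3.
Leading byte 0xE9 = 11101001 matches 1110xxxx → 3-byte sequence.
Byte 1: 0xE9 = 11101001, payload 1001 (4 bits).
Byte 2: 0x95 = 10010101 (10xxxxxx ✓), payload 010101.
Byte 3: 0xB3 = 10110011 (10xxxxxx ✓), payload 110011.
Concatenate: 1001010101110011 = 0x9573 (16 bits → U+9573).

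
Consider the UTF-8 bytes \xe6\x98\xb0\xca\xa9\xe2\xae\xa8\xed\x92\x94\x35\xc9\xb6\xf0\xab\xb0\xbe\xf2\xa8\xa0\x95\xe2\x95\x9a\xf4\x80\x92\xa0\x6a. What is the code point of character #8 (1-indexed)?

U+A8815

Offset 0: leading byte 0xE6 = 11100110 → 3-byte char #1 = E6 98 B0.
Offset 3: leading byte 0xCA = 11001010 → 2-byte char #2 = CA A9.
Offset 5: leading byte 0xE2 = 11100010 → 3-byte char #3 = E2 AE A8.
Offset 8: leading byte 0xED = 11101101 → 3-byte char #4 = ED 92 94.
Offset 11: leading byte 0x35 = 00110101 → 1-byte char #5 = 35.
Offset 12: leading byte 0xC9 = 11001001 → 2-byte char #6 = C9 B6.
Offset 14: leading byte 0xF0 = 11110000 → 4-byte char #7 = F0 AB B0 BE.
Offset 18: leading byte 0xF2 = 11110010 → 4-byte char #8 = F2 A8 A0 95.
Leading byte 0xF2 = 11110010 matches 11110xxx → 4-byte sequence.
Byte 1: 0xF2 = 11110010, payload 010 (3 bits).
Byte 2: 0xA8 = 10101000 (10xxxxxx ✓), payload 101000.
Byte 3: 0xA0 = 10100000 (10xxxxxx ✓), payload 100000.
Byte 4: 0x95 = 10010101 (10xxxxxx ✓), payload 010101.
Concatenate: 010101000100000010101 = 0xA8815 (21 bits → U+A8815).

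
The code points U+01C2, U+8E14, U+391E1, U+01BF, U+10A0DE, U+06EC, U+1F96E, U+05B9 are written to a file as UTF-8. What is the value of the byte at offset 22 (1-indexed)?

1-indexed offset 22 is 0-indexed offset 21.
U+01C2 → 2-byte form C7 82 at offsets 0–1.
U+8E14 → 3-byte form E8 B8 94 at offsets 2–4.
U+391E1 → 4-byte form F0 B9 87 A1 at offsets 5–8.
U+01BF → 2-byte form C6 BF at offsets 9–10.
U+10A0DE → 4-byte form F4 8A 83 9E at offsets 11–14.
U+06EC → 2-byte form DB AC at offsets 15–16.
U+1F96E → 4-byte form F0 9F A5 AE at offsets 17–20.
U+05B9 → 2-byte form D6 B9 at offsets 21–22.
Offset 21 falls in char 8's range; it's byte 1 of D6 B9 = 0xD6.

0xD6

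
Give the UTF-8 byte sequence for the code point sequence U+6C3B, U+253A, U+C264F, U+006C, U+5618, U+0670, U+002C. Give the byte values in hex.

U+6C3B: 3-byte form → E6 B0 BB.
U+253A: 3-byte form → E2 94 BA.
U+C264F: 4-byte form → F3 82 99 8F.
U+006C: 1-byte form → 6C.
U+5618: 3-byte form → E5 98 98.
U+0670: 2-byte form → D9 B0.
U+002C: 1-byte form → 2C.
Concatenated (17 bytes): E6 B0 BB E2 94 BA F3 82 99 8F 6C E5 98 98 D9 B0 2C.

E6 B0 BB E2 94 BA F3 82 99 8F 6C E5 98 98 D9 B0 2C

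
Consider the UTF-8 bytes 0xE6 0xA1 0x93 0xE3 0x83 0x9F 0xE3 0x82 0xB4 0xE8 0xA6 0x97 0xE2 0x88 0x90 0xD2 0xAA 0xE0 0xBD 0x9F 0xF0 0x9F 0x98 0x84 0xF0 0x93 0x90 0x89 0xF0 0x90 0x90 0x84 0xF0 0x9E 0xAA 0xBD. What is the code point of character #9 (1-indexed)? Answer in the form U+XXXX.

Offset 0: leading byte 0xE6 = 11100110 → 3-byte char #1 = E6 A1 93.
Offset 3: leading byte 0xE3 = 11100011 → 3-byte char #2 = E3 83 9F.
Offset 6: leading byte 0xE3 = 11100011 → 3-byte char #3 = E3 82 B4.
Offset 9: leading byte 0xE8 = 11101000 → 3-byte char #4 = E8 A6 97.
Offset 12: leading byte 0xE2 = 11100010 → 3-byte char #5 = E2 88 90.
Offset 15: leading byte 0xD2 = 11010010 → 2-byte char #6 = D2 AA.
Offset 17: leading byte 0xE0 = 11100000 → 3-byte char #7 = E0 BD 9F.
Offset 20: leading byte 0xF0 = 11110000 → 4-byte char #8 = F0 9F 98 84.
Offset 24: leading byte 0xF0 = 11110000 → 4-byte char #9 = F0 93 90 89.
Leading byte 0xF0 = 11110000 matches 11110xxx → 4-byte sequence.
Byte 1: 0xF0 = 11110000, payload 000 (3 bits).
Byte 2: 0x93 = 10010011 (10xxxxxx ✓), payload 010011.
Byte 3: 0x90 = 10010000 (10xxxxxx ✓), payload 010000.
Byte 4: 0x89 = 10001001 (10xxxxxx ✓), payload 001001.
Concatenate: 000010011010000001001 = 0x13409 (21 bits → U+13409).

U+13409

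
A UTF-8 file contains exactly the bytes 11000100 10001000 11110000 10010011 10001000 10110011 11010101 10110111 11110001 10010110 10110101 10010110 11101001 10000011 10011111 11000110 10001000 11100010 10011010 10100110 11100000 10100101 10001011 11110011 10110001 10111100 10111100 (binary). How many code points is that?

9

Byte at offset 0: 0xC4 = 11000100 → 2-byte char (#1). Advance 2.
Byte at offset 2: 0xF0 = 11110000 → 4-byte char (#2). Advance 4.
Byte at offset 6: 0xD5 = 11010101 → 2-byte char (#3). Advance 2.
Byte at offset 8: 0xF1 = 11110001 → 4-byte char (#4). Advance 4.
Byte at offset 12: 0xE9 = 11101001 → 3-byte char (#5). Advance 3.
Byte at offset 15: 0xC6 = 11000110 → 2-byte char (#6). Advance 2.
Byte at offset 17: 0xE2 = 11100010 → 3-byte char (#7). Advance 3.
Byte at offset 20: 0xE0 = 11100000 → 3-byte char (#8). Advance 3.
Byte at offset 23: 0xF3 = 11110011 → 4-byte char (#9). Advance 4.
Reached end at offset 27 after 9 code points.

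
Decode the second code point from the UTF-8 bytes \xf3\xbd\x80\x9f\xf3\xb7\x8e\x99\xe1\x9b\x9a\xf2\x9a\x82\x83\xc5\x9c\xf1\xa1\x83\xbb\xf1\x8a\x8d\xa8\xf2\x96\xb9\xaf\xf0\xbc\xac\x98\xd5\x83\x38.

U+F7399

Offset 0: leading byte 0xF3 = 11110011 → 4-byte char #1 = F3 BD 80 9F.
Offset 4: leading byte 0xF3 = 11110011 → 4-byte char #2 = F3 B7 8E 99.
Leading byte 0xF3 = 11110011 matches 11110xxx → 4-byte sequence.
Byte 1: 0xF3 = 11110011, payload 011 (3 bits).
Byte 2: 0xB7 = 10110111 (10xxxxxx ✓), payload 110111.
Byte 3: 0x8E = 10001110 (10xxxxxx ✓), payload 001110.
Byte 4: 0x99 = 10011001 (10xxxxxx ✓), payload 011001.
Concatenate: 011110111001110011001 = 0xF7399 (21 bits → U+F7399).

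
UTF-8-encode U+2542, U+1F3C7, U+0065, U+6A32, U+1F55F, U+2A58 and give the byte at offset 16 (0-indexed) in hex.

U+2542 → 3-byte form E2 95 82 at offsets 0–2.
U+1F3C7 → 4-byte form F0 9F 8F 87 at offsets 3–6.
U+0065 → 1-byte form 65 at offsets 7–7.
U+6A32 → 3-byte form E6 A8 B2 at offsets 8–10.
U+1F55F → 4-byte form F0 9F 95 9F at offsets 11–14.
U+2A58 → 3-byte form E2 A9 98 at offsets 15–17.
Offset 16 falls in char 6's range; it's byte 2 of E2 A9 98 = 0xA9.

0xA9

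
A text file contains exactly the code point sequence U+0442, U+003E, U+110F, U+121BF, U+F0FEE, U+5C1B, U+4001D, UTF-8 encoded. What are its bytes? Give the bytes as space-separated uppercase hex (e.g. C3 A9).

D1 82 3E E1 84 8F F0 92 86 BF F3 B0 BF AE E5 B0 9B F1 80 80 9D

U+0442: 2-byte form → D1 82.
U+003E: 1-byte form → 3E.
U+110F: 3-byte form → E1 84 8F.
U+121BF: 4-byte form → F0 92 86 BF.
U+F0FEE: 4-byte form → F3 B0 BF AE.
U+5C1B: 3-byte form → E5 B0 9B.
U+4001D: 4-byte form → F1 80 80 9D.
Concatenated (21 bytes): D1 82 3E E1 84 8F F0 92 86 BF F3 B0 BF AE E5 B0 9B F1 80 80 9D.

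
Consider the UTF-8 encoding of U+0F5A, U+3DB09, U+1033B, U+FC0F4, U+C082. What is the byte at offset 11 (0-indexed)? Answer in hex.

U+0F5A → 3-byte form E0 BD 9A at offsets 0–2.
U+3DB09 → 4-byte form F0 BD AC 89 at offsets 3–6.
U+1033B → 4-byte form F0 90 8C BB at offsets 7–10.
U+FC0F4 → 4-byte form F3 BC 83 B4 at offsets 11–14.
Offset 11 falls in char 4's range; it's byte 1 of F3 BC 83 B4 = 0xF3.

0xF3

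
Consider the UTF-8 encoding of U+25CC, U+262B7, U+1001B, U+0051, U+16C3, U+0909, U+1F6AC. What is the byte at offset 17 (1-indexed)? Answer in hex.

1-indexed offset 17 is 0-indexed offset 16.
U+25CC → 3-byte form E2 97 8C at offsets 0–2.
U+262B7 → 4-byte form F0 A6 8A B7 at offsets 3–6.
U+1001B → 4-byte form F0 90 80 9B at offsets 7–10.
U+0051 → 1-byte form 51 at offsets 11–11.
U+16C3 → 3-byte form E1 9B 83 at offsets 12–14.
U+0909 → 3-byte form E0 A4 89 at offsets 15–17.
Offset 16 falls in char 6's range; it's byte 2 of E0 A4 89 = 0xA4.

0xA4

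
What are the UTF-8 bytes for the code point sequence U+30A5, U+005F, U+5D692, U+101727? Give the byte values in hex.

E3 82 A5 5F F1 9D 9A 92 F4 81 9C A7

U+30A5: 3-byte form → E3 82 A5.
U+005F: 1-byte form → 5F.
U+5D692: 4-byte form → F1 9D 9A 92.
U+101727: 4-byte form → F4 81 9C A7.
Concatenated (12 bytes): E3 82 A5 5F F1 9D 9A 92 F4 81 9C A7.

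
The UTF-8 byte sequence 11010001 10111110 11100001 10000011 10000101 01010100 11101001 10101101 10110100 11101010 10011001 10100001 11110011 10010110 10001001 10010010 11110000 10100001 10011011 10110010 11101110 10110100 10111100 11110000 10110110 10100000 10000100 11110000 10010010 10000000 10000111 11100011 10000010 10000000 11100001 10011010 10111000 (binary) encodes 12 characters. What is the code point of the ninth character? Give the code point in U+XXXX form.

Offset 0: leading byte 0xD1 = 11010001 → 2-byte char #1 = D1 BE.
Offset 2: leading byte 0xE1 = 11100001 → 3-byte char #2 = E1 83 85.
Offset 5: leading byte 0x54 = 01010100 → 1-byte char #3 = 54.
Offset 6: leading byte 0xE9 = 11101001 → 3-byte char #4 = E9 AD B4.
Offset 9: leading byte 0xEA = 11101010 → 3-byte char #5 = EA 99 A1.
Offset 12: leading byte 0xF3 = 11110011 → 4-byte char #6 = F3 96 89 92.
Offset 16: leading byte 0xF0 = 11110000 → 4-byte char #7 = F0 A1 9B B2.
Offset 20: leading byte 0xEE = 11101110 → 3-byte char #8 = EE B4 BC.
Offset 23: leading byte 0xF0 = 11110000 → 4-byte char #9 = F0 B6 A0 84.
Leading byte 0xF0 = 11110000 matches 11110xxx → 4-byte sequence.
Byte 1: 0xF0 = 11110000, payload 000 (3 bits).
Byte 2: 0xB6 = 10110110 (10xxxxxx ✓), payload 110110.
Byte 3: 0xA0 = 10100000 (10xxxxxx ✓), payload 100000.
Byte 4: 0x84 = 10000100 (10xxxxxx ✓), payload 000100.
Concatenate: 000110110100000000100 = 0x36804 (21 bits → U+36804).

U+36804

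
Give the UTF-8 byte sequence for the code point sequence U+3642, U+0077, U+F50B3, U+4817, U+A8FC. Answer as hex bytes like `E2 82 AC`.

E3 99 82 77 F3 B5 82 B3 E4 A0 97 EA A3 BC

U+3642: 3-byte form → E3 99 82.
U+0077: 1-byte form → 77.
U+F50B3: 4-byte form → F3 B5 82 B3.
U+4817: 3-byte form → E4 A0 97.
U+A8FC: 3-byte form → EA A3 BC.
Concatenated (14 bytes): E3 99 82 77 F3 B5 82 B3 E4 A0 97 EA A3 BC.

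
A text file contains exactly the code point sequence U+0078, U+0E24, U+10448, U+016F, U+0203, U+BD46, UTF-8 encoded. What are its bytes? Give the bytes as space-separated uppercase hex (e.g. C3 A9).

U+0078: 1-byte form → 78.
U+0E24: 3-byte form → E0 B8 A4.
U+10448: 4-byte form → F0 90 91 88.
U+016F: 2-byte form → C5 AF.
U+0203: 2-byte form → C8 83.
U+BD46: 3-byte form → EB B5 86.
Concatenated (15 bytes): 78 E0 B8 A4 F0 90 91 88 C5 AF C8 83 EB B5 86.

78 E0 B8 A4 F0 90 91 88 C5 AF C8 83 EB B5 86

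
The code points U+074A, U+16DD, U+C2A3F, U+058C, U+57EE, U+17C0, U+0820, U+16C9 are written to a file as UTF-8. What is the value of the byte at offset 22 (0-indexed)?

U+074A → 2-byte form DD 8A at offsets 0–1.
U+16DD → 3-byte form E1 9B 9D at offsets 2–4.
U+C2A3F → 4-byte form F3 82 A8 BF at offsets 5–8.
U+058C → 2-byte form D6 8C at offsets 9–10.
U+57EE → 3-byte form E5 9F AE at offsets 11–13.
U+17C0 → 3-byte form E1 9F 80 at offsets 14–16.
U+0820 → 3-byte form E0 A0 A0 at offsets 17–19.
U+16C9 → 3-byte form E1 9B 89 at offsets 20–22.
Offset 22 falls in char 8's range; it's byte 3 of E1 9B 89 = 0x89.

0x89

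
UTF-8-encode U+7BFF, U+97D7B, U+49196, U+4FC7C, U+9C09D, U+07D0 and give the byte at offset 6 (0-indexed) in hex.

0xBB

U+7BFF → 3-byte form E7 AF BF at offsets 0–2.
U+97D7B → 4-byte form F2 97 B5 BB at offsets 3–6.
Offset 6 falls in char 2's range; it's byte 4 of F2 97 B5 BB = 0xBB.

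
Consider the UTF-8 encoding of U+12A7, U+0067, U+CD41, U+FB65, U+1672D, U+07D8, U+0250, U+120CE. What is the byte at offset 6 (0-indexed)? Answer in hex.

U+12A7 → 3-byte form E1 8A A7 at offsets 0–2.
U+0067 → 1-byte form 67 at offsets 3–3.
U+CD41 → 3-byte form EC B5 81 at offsets 4–6.
Offset 6 falls in char 3's range; it's byte 3 of EC B5 81 = 0x81.

0x81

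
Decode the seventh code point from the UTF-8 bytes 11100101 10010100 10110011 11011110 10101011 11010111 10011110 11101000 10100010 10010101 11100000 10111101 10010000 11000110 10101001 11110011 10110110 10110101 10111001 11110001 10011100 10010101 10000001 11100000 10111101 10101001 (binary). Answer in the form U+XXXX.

U+F6D79

Offset 0: leading byte 0xE5 = 11100101 → 3-byte char #1 = E5 94 B3.
Offset 3: leading byte 0xDE = 11011110 → 2-byte char #2 = DE AB.
Offset 5: leading byte 0xD7 = 11010111 → 2-byte char #3 = D7 9E.
Offset 7: leading byte 0xE8 = 11101000 → 3-byte char #4 = E8 A2 95.
Offset 10: leading byte 0xE0 = 11100000 → 3-byte char #5 = E0 BD 90.
Offset 13: leading byte 0xC6 = 11000110 → 2-byte char #6 = C6 A9.
Offset 15: leading byte 0xF3 = 11110011 → 4-byte char #7 = F3 B6 B5 B9.
Leading byte 0xF3 = 11110011 matches 11110xxx → 4-byte sequence.
Byte 1: 0xF3 = 11110011, payload 011 (3 bits).
Byte 2: 0xB6 = 10110110 (10xxxxxx ✓), payload 110110.
Byte 3: 0xB5 = 10110101 (10xxxxxx ✓), payload 110101.
Byte 4: 0xB9 = 10111001 (10xxxxxx ✓), payload 111001.
Concatenate: 011110110110101111001 = 0xF6D79 (21 bits → U+F6D79).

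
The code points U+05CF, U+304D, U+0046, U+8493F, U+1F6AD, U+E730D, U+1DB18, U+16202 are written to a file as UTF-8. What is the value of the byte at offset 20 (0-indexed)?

U+05CF → 2-byte form D7 8F at offsets 0–1.
U+304D → 3-byte form E3 81 8D at offsets 2–4.
U+0046 → 1-byte form 46 at offsets 5–5.
U+8493F → 4-byte form F2 84 A4 BF at offsets 6–9.
U+1F6AD → 4-byte form F0 9F 9A AD at offsets 10–13.
U+E730D → 4-byte form F3 A7 8C 8D at offsets 14–17.
U+1DB18 → 4-byte form F0 9D AC 98 at offsets 18–21.
Offset 20 falls in char 7's range; it's byte 3 of F0 9D AC 98 = 0xAC.

0xAC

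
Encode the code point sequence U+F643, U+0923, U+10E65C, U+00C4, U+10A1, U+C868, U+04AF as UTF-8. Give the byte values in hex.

EF 99 83 E0 A4 A3 F4 8E 99 9C C3 84 E1 82 A1 EC A1 A8 D2 AF

U+F643: 3-byte form → EF 99 83.
U+0923: 3-byte form → E0 A4 A3.
U+10E65C: 4-byte form → F4 8E 99 9C.
U+00C4: 2-byte form → C3 84.
U+10A1: 3-byte form → E1 82 A1.
U+C868: 3-byte form → EC A1 A8.
U+04AF: 2-byte form → D2 AF.
Concatenated (20 bytes): EF 99 83 E0 A4 A3 F4 8E 99 9C C3 84 E1 82 A1 EC A1 A8 D2 AF.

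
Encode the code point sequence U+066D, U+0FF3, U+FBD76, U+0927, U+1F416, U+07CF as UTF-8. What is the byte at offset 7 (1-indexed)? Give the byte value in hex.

0xBB

1-indexed offset 7 is 0-indexed offset 6.
U+066D → 2-byte form D9 AD at offsets 0–1.
U+0FF3 → 3-byte form E0 BF B3 at offsets 2–4.
U+FBD76 → 4-byte form F3 BB B5 B6 at offsets 5–8.
Offset 6 falls in char 3's range; it's byte 2 of F3 BB B5 B6 = 0xBB.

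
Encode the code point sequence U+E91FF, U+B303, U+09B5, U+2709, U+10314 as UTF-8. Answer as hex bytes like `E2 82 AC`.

F3 A9 87 BF EB 8C 83 E0 A6 B5 E2 9C 89 F0 90 8C 94

U+E91FF: 4-byte form → F3 A9 87 BF.
U+B303: 3-byte form → EB 8C 83.
U+09B5: 3-byte form → E0 A6 B5.
U+2709: 3-byte form → E2 9C 89.
U+10314: 4-byte form → F0 90 8C 94.
Concatenated (17 bytes): F3 A9 87 BF EB 8C 83 E0 A6 B5 E2 9C 89 F0 90 8C 94.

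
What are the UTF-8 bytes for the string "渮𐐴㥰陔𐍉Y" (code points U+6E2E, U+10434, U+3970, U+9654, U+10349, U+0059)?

U+6E2E: 3-byte form → E6 B8 AE.
U+10434: 4-byte form → F0 90 90 B4.
U+3970: 3-byte form → E3 A5 B0.
U+9654: 3-byte form → E9 99 94.
U+10349: 4-byte form → F0 90 8D 89.
U+0059: 1-byte form → 59.
Concatenated (18 bytes): E6 B8 AE F0 90 90 B4 E3 A5 B0 E9 99 94 F0 90 8D 89 59.

E6 B8 AE F0 90 90 B4 E3 A5 B0 E9 99 94 F0 90 8D 89 59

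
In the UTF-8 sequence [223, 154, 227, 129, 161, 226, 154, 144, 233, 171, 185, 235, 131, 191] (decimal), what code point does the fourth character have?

U+9AF9

Offset 0: leading byte 0xDF = 11011111 → 2-byte char #1 = DF 9A.
Offset 2: leading byte 0xE3 = 11100011 → 3-byte char #2 = E3 81 A1.
Offset 5: leading byte 0xE2 = 11100010 → 3-byte char #3 = E2 9A 90.
Offset 8: leading byte 0xE9 = 11101001 → 3-byte char #4 = E9 AB B9.
Leading byte 0xE9 = 11101001 matches 1110xxxx → 3-byte sequence.
Byte 1: 0xE9 = 11101001, payload 1001 (4 bits).
Byte 2: 0xAB = 10101011 (10xxxxxx ✓), payload 101011.
Byte 3: 0xB9 = 10111001 (10xxxxxx ✓), payload 111001.
Concatenate: 1001101011111001 = 0x9AF9 (16 bits → U+9AF9).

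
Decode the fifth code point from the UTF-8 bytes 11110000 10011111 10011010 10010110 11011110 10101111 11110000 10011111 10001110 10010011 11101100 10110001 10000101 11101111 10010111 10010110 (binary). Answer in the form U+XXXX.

U+F5D6

Offset 0: leading byte 0xF0 = 11110000 → 4-byte char #1 = F0 9F 9A 96.
Offset 4: leading byte 0xDE = 11011110 → 2-byte char #2 = DE AF.
Offset 6: leading byte 0xF0 = 11110000 → 4-byte char #3 = F0 9F 8E 93.
Offset 10: leading byte 0xEC = 11101100 → 3-byte char #4 = EC B1 85.
Offset 13: leading byte 0xEF = 11101111 → 3-byte char #5 = EF 97 96.
Leading byte 0xEF = 11101111 matches 1110xxxx → 3-byte sequence.
Byte 1: 0xEF = 11101111, payload 1111 (4 bits).
Byte 2: 0x97 = 10010111 (10xxxxxx ✓), payload 010111.
Byte 3: 0x96 = 10010110 (10xxxxxx ✓), payload 010110.
Concatenate: 1111010111010110 = 0xF5D6 (16 bits → U+F5D6).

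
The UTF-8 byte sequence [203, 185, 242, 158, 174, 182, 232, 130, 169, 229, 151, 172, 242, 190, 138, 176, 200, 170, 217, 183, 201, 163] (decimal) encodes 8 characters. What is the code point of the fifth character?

Offset 0: leading byte 0xCB = 11001011 → 2-byte char #1 = CB B9.
Offset 2: leading byte 0xF2 = 11110010 → 4-byte char #2 = F2 9E AE B6.
Offset 6: leading byte 0xE8 = 11101000 → 3-byte char #3 = E8 82 A9.
Offset 9: leading byte 0xE5 = 11100101 → 3-byte char #4 = E5 97 AC.
Offset 12: leading byte 0xF2 = 11110010 → 4-byte char #5 = F2 BE 8A B0.
Leading byte 0xF2 = 11110010 matches 11110xxx → 4-byte sequence.
Byte 1: 0xF2 = 11110010, payload 010 (3 bits).
Byte 2: 0xBE = 10111110 (10xxxxxx ✓), payload 111110.
Byte 3: 0x8A = 10001010 (10xxxxxx ✓), payload 001010.
Byte 4: 0xB0 = 10110000 (10xxxxxx ✓), payload 110000.
Concatenate: 010111110001010110000 = 0xBE2B0 (21 bits → U+BE2B0).

U+BE2B0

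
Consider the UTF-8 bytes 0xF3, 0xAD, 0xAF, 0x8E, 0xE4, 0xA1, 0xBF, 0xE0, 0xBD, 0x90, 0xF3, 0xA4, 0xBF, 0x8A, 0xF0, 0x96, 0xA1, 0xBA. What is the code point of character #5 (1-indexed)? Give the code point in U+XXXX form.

Offset 0: leading byte 0xF3 = 11110011 → 4-byte char #1 = F3 AD AF 8E.
Offset 4: leading byte 0xE4 = 11100100 → 3-byte char #2 = E4 A1 BF.
Offset 7: leading byte 0xE0 = 11100000 → 3-byte char #3 = E0 BD 90.
Offset 10: leading byte 0xF3 = 11110011 → 4-byte char #4 = F3 A4 BF 8A.
Offset 14: leading byte 0xF0 = 11110000 → 4-byte char #5 = F0 96 A1 BA.
Leading byte 0xF0 = 11110000 matches 11110xxx → 4-byte sequence.
Byte 1: 0xF0 = 11110000, payload 000 (3 bits).
Byte 2: 0x96 = 10010110 (10xxxxxx ✓), payload 010110.
Byte 3: 0xA1 = 10100001 (10xxxxxx ✓), payload 100001.
Byte 4: 0xBA = 10111010 (10xxxxxx ✓), payload 111010.
Concatenate: 000010110100001111010 = 0x1687A (21 bits → U+1687A).

U+1687A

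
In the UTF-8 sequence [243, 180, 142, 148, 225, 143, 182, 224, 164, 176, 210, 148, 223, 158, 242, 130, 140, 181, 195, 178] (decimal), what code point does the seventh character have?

U+00F2

Offset 0: leading byte 0xF3 = 11110011 → 4-byte char #1 = F3 B4 8E 94.
Offset 4: leading byte 0xE1 = 11100001 → 3-byte char #2 = E1 8F B6.
Offset 7: leading byte 0xE0 = 11100000 → 3-byte char #3 = E0 A4 B0.
Offset 10: leading byte 0xD2 = 11010010 → 2-byte char #4 = D2 94.
Offset 12: leading byte 0xDF = 11011111 → 2-byte char #5 = DF 9E.
Offset 14: leading byte 0xF2 = 11110010 → 4-byte char #6 = F2 82 8C B5.
Offset 18: leading byte 0xC3 = 11000011 → 2-byte char #7 = C3 B2.
Leading byte 0xC3 = 11000011 matches 110xxxxx → 2-byte sequence.
Byte 1: 0xC3 = 11000011, payload 00011 (5 bits).
Byte 2: 0xB2 = 10110010 (10xxxxxx ✓), payload 110010.
Concatenate: 00011110010 = 0xF2 (11 bits → U+00F2).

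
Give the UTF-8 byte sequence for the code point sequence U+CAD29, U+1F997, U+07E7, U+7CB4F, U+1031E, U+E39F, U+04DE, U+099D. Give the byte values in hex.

U+CAD29: 4-byte form → F3 8A B4 A9.
U+1F997: 4-byte form → F0 9F A6 97.
U+07E7: 2-byte form → DF A7.
U+7CB4F: 4-byte form → F1 BC AD 8F.
U+1031E: 4-byte form → F0 90 8C 9E.
U+E39F: 3-byte form → EE 8E 9F.
U+04DE: 2-byte form → D3 9E.
U+099D: 3-byte form → E0 A6 9D.
Concatenated (26 bytes): F3 8A B4 A9 F0 9F A6 97 DF A7 F1 BC AD 8F F0 90 8C 9E EE 8E 9F D3 9E E0 A6 9D.

F3 8A B4 A9 F0 9F A6 97 DF A7 F1 BC AD 8F F0 90 8C 9E EE 8E 9F D3 9E E0 A6 9D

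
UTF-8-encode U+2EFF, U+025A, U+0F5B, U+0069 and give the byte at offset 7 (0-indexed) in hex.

U+2EFF → 3-byte form E2 BB BF at offsets 0–2.
U+025A → 2-byte form C9 9A at offsets 3–4.
U+0F5B → 3-byte form E0 BD 9B at offsets 5–7.
Offset 7 falls in char 3's range; it's byte 3 of E0 BD 9B = 0x9B.

0x9B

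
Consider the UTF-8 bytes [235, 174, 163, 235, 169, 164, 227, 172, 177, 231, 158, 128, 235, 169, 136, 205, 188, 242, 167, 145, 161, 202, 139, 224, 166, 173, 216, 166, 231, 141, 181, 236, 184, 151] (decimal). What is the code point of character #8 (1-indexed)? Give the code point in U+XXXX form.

Offset 0: leading byte 0xEB = 11101011 → 3-byte char #1 = EB AE A3.
Offset 3: leading byte 0xEB = 11101011 → 3-byte char #2 = EB A9 A4.
Offset 6: leading byte 0xE3 = 11100011 → 3-byte char #3 = E3 AC B1.
Offset 9: leading byte 0xE7 = 11100111 → 3-byte char #4 = E7 9E 80.
Offset 12: leading byte 0xEB = 11101011 → 3-byte char #5 = EB A9 88.
Offset 15: leading byte 0xCD = 11001101 → 2-byte char #6 = CD BC.
Offset 17: leading byte 0xF2 = 11110010 → 4-byte char #7 = F2 A7 91 A1.
Offset 21: leading byte 0xCA = 11001010 → 2-byte char #8 = CA 8B.
Leading byte 0xCA = 11001010 matches 110xxxxx → 2-byte sequence.
Byte 1: 0xCA = 11001010, payload 01010 (5 bits).
Byte 2: 0x8B = 10001011 (10xxxxxx ✓), payload 001011.
Concatenate: 01010001011 = 0x28B (11 bits → U+028B).

U+028B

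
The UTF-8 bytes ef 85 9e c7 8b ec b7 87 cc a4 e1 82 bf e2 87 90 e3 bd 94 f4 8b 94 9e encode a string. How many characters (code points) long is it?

8

Byte at offset 0: 0xEF = 11101111 → 3-byte char (#1). Advance 3.
Byte at offset 3: 0xC7 = 11000111 → 2-byte char (#2). Advance 2.
Byte at offset 5: 0xEC = 11101100 → 3-byte char (#3). Advance 3.
Byte at offset 8: 0xCC = 11001100 → 2-byte char (#4). Advance 2.
Byte at offset 10: 0xE1 = 11100001 → 3-byte char (#5). Advance 3.
Byte at offset 13: 0xE2 = 11100010 → 3-byte char (#6). Advance 3.
Byte at offset 16: 0xE3 = 11100011 → 3-byte char (#7). Advance 3.
Byte at offset 19: 0xF4 = 11110100 → 4-byte char (#8). Advance 4.
Reached end at offset 23 after 8 code points.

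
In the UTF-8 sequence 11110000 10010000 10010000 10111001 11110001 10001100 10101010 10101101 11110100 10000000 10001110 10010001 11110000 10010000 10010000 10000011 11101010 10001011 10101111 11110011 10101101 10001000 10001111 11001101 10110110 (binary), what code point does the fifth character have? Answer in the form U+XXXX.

Offset 0: leading byte 0xF0 = 11110000 → 4-byte char #1 = F0 90 90 B9.
Offset 4: leading byte 0xF1 = 11110001 → 4-byte char #2 = F1 8C AA AD.
Offset 8: leading byte 0xF4 = 11110100 → 4-byte char #3 = F4 80 8E 91.
Offset 12: leading byte 0xF0 = 11110000 → 4-byte char #4 = F0 90 90 83.
Offset 16: leading byte 0xEA = 11101010 → 3-byte char #5 = EA 8B AF.
Leading byte 0xEA = 11101010 matches 1110xxxx → 3-byte sequence.
Byte 1: 0xEA = 11101010, payload 1010 (4 bits).
Byte 2: 0x8B = 10001011 (10xxxxxx ✓), payload 001011.
Byte 3: 0xAF = 10101111 (10xxxxxx ✓), payload 101111.
Concatenate: 1010001011101111 = 0xA2EF (16 bits → U+A2EF).

U+A2EF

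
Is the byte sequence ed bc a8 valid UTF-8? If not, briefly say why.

invalid (encodes a surrogate (U+D800–U+DFFF))

Structurally a 3-byte sequence; payload = 0xDF28.
But 0xDF28 is in U+D800–U+DFFF, the surrogate range. Surrogates are not Unicode scalar values and are forbidden in UTF-8.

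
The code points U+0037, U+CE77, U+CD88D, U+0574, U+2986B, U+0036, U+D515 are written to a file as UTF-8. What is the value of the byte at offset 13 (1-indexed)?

0xA1

1-indexed offset 13 is 0-indexed offset 12.
U+0037 → 1-byte form 37 at offsets 0–0.
U+CE77 → 3-byte form EC B9 B7 at offsets 1–3.
U+CD88D → 4-byte form F3 8D A2 8D at offsets 4–7.
U+0574 → 2-byte form D5 B4 at offsets 8–9.
U+2986B → 4-byte form F0 A9 A1 AB at offsets 10–13.
Offset 12 falls in char 5's range; it's byte 3 of F0 A9 A1 AB = 0xA1.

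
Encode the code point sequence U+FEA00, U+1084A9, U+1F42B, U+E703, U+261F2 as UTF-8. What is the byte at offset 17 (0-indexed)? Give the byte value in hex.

U+FEA00 → 4-byte form F3 BE A8 80 at offsets 0–3.
U+1084A9 → 4-byte form F4 88 92 A9 at offsets 4–7.
U+1F42B → 4-byte form F0 9F 90 AB at offsets 8–11.
U+E703 → 3-byte form EE 9C 83 at offsets 12–14.
U+261F2 → 4-byte form F0 A6 87 B2 at offsets 15–18.
Offset 17 falls in char 5's range; it's byte 3 of F0 A6 87 B2 = 0x87.

0x87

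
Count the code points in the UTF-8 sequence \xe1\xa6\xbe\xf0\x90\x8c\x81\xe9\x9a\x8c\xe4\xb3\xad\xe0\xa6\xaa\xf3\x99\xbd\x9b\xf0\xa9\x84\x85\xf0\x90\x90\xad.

Byte at offset 0: 0xE1 = 11100001 → 3-byte char (#1). Advance 3.
Byte at offset 3: 0xF0 = 11110000 → 4-byte char (#2). Advance 4.
Byte at offset 7: 0xE9 = 11101001 → 3-byte char (#3). Advance 3.
Byte at offset 10: 0xE4 = 11100100 → 3-byte char (#4). Advance 3.
Byte at offset 13: 0xE0 = 11100000 → 3-byte char (#5). Advance 3.
Byte at offset 16: 0xF3 = 11110011 → 4-byte char (#6). Advance 4.
Byte at offset 20: 0xF0 = 11110000 → 4-byte char (#7). Advance 4.
Byte at offset 24: 0xF0 = 11110000 → 4-byte char (#8). Advance 4.
Reached end at offset 28 after 8 code points.

8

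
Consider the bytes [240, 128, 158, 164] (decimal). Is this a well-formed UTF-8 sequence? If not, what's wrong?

invalid (overlong encoding)

Leading byte 0xF0 = 11110000 → 4-byte form.
Continuation bytes all match 10xxxxxx. Payload decodes to 0x7A4.
But 0x7A4 < 0x10000, the minimum for a 4-byte sequence — this is an overlong encoding.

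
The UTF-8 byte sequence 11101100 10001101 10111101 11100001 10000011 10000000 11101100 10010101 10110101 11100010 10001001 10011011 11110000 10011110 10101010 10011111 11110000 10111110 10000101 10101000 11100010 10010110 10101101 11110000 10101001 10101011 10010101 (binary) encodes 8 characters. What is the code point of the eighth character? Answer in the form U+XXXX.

U+29AD5

Offset 0: leading byte 0xEC = 11101100 → 3-byte char #1 = EC 8D BD.
Offset 3: leading byte 0xE1 = 11100001 → 3-byte char #2 = E1 83 80.
Offset 6: leading byte 0xEC = 11101100 → 3-byte char #3 = EC 95 B5.
Offset 9: leading byte 0xE2 = 11100010 → 3-byte char #4 = E2 89 9B.
Offset 12: leading byte 0xF0 = 11110000 → 4-byte char #5 = F0 9E AA 9F.
Offset 16: leading byte 0xF0 = 11110000 → 4-byte char #6 = F0 BE 85 A8.
Offset 20: leading byte 0xE2 = 11100010 → 3-byte char #7 = E2 96 AD.
Offset 23: leading byte 0xF0 = 11110000 → 4-byte char #8 = F0 A9 AB 95.
Leading byte 0xF0 = 11110000 matches 11110xxx → 4-byte sequence.
Byte 1: 0xF0 = 11110000, payload 000 (3 bits).
Byte 2: 0xA9 = 10101001 (10xxxxxx ✓), payload 101001.
Byte 3: 0xAB = 10101011 (10xxxxxx ✓), payload 101011.
Byte 4: 0x95 = 10010101 (10xxxxxx ✓), payload 010101.
Concatenate: 000101001101011010101 = 0x29AD5 (21 bits → U+29AD5).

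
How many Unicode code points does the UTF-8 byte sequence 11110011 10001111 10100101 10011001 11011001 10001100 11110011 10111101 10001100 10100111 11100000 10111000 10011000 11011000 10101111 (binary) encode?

5

Byte at offset 0: 0xF3 = 11110011 → 4-byte char (#1). Advance 4.
Byte at offset 4: 0xD9 = 11011001 → 2-byte char (#2). Advance 2.
Byte at offset 6: 0xF3 = 11110011 → 4-byte char (#3). Advance 4.
Byte at offset 10: 0xE0 = 11100000 → 3-byte char (#4). Advance 3.
Byte at offset 13: 0xD8 = 11011000 → 2-byte char (#5). Advance 2.
Reached end at offset 15 after 5 code points.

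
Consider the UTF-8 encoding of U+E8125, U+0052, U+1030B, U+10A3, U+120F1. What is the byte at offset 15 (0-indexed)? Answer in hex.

U+E8125 → 4-byte form F3 A8 84 A5 at offsets 0–3.
U+0052 → 1-byte form 52 at offsets 4–4.
U+1030B → 4-byte form F0 90 8C 8B at offsets 5–8.
U+10A3 → 3-byte form E1 82 A3 at offsets 9–11.
U+120F1 → 4-byte form F0 92 83 B1 at offsets 12–15.
Offset 15 falls in char 5's range; it's byte 4 of F0 92 83 B1 = 0xB1.

0xB1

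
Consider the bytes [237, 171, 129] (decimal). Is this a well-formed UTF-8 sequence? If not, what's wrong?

invalid (encodes a surrogate (U+D800–U+DFFF))

Structurally a 3-byte sequence; payload = 0xDAC1.
But 0xDAC1 is in U+D800–U+DFFF, the surrogate range. Surrogates are not Unicode scalar values and are forbidden in UTF-8.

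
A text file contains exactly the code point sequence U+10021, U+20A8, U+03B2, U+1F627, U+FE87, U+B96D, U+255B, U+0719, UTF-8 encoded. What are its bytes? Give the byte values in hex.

F0 90 80 A1 E2 82 A8 CE B2 F0 9F 98 A7 EF BA 87 EB A5 AD E2 95 9B DC 99

U+10021: 4-byte form → F0 90 80 A1.
U+20A8: 3-byte form → E2 82 A8.
U+03B2: 2-byte form → CE B2.
U+1F627: 4-byte form → F0 9F 98 A7.
U+FE87: 3-byte form → EF BA 87.
U+B96D: 3-byte form → EB A5 AD.
U+255B: 3-byte form → E2 95 9B.
U+0719: 2-byte form → DC 99.
Concatenated (24 bytes): F0 90 80 A1 E2 82 A8 CE B2 F0 9F 98 A7 EF BA 87 EB A5 AD E2 95 9B DC 99.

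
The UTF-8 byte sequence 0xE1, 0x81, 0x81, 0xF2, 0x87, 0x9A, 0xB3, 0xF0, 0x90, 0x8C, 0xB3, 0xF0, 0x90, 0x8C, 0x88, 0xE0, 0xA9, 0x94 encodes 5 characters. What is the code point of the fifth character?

U+0A54

Offset 0: leading byte 0xE1 = 11100001 → 3-byte char #1 = E1 81 81.
Offset 3: leading byte 0xF2 = 11110010 → 4-byte char #2 = F2 87 9A B3.
Offset 7: leading byte 0xF0 = 11110000 → 4-byte char #3 = F0 90 8C B3.
Offset 11: leading byte 0xF0 = 11110000 → 4-byte char #4 = F0 90 8C 88.
Offset 15: leading byte 0xE0 = 11100000 → 3-byte char #5 = E0 A9 94.
Leading byte 0xE0 = 11100000 matches 1110xxxx → 3-byte sequence.
Byte 1: 0xE0 = 11100000, payload 0000 (4 bits).
Byte 2: 0xA9 = 10101001 (10xxxxxx ✓), payload 101001.
Byte 3: 0x94 = 10010100 (10xxxxxx ✓), payload 010100.
Concatenate: 0000101001010100 = 0xA54 (16 bits → U+0A54).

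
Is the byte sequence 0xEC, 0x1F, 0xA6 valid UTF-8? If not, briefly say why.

Leading byte 0xEC = 11101100 → 3-byte form.
Byte 2 is 0x1F = 00011111, which is not 10xxxxxx — expected a continuation byte.

invalid (non-continuation byte where continuation expected)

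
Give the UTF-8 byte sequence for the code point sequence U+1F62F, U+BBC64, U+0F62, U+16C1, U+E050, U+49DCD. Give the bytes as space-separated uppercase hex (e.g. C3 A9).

F0 9F 98 AF F2 BB B1 A4 E0 BD A2 E1 9B 81 EE 81 90 F1 89 B7 8D

U+1F62F: 4-byte form → F0 9F 98 AF.
U+BBC64: 4-byte form → F2 BB B1 A4.
U+0F62: 3-byte form → E0 BD A2.
U+16C1: 3-byte form → E1 9B 81.
U+E050: 3-byte form → EE 81 90.
U+49DCD: 4-byte form → F1 89 B7 8D.
Concatenated (21 bytes): F0 9F 98 AF F2 BB B1 A4 E0 BD A2 E1 9B 81 EE 81 90 F1 89 B7 8D.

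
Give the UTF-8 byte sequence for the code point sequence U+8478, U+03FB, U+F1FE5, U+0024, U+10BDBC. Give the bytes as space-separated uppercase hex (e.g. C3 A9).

E8 91 B8 CF BB F3 B1 BF A5 24 F4 8B B6 BC

U+8478: 3-byte form → E8 91 B8.
U+03FB: 2-byte form → CF BB.
U+F1FE5: 4-byte form → F3 B1 BF A5.
U+0024: 1-byte form → 24.
U+10BDBC: 4-byte form → F4 8B B6 BC.
Concatenated (14 bytes): E8 91 B8 CF BB F3 B1 BF A5 24 F4 8B B6 BC.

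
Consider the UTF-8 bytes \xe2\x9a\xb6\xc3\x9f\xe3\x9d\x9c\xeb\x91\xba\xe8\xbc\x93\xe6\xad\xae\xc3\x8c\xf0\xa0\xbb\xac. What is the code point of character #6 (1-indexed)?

Offset 0: leading byte 0xE2 = 11100010 → 3-byte char #1 = E2 9A B6.
Offset 3: leading byte 0xC3 = 11000011 → 2-byte char #2 = C3 9F.
Offset 5: leading byte 0xE3 = 11100011 → 3-byte char #3 = E3 9D 9C.
Offset 8: leading byte 0xEB = 11101011 → 3-byte char #4 = EB 91 BA.
Offset 11: leading byte 0xE8 = 11101000 → 3-byte char #5 = E8 BC 93.
Offset 14: leading byte 0xE6 = 11100110 → 3-byte char #6 = E6 AD AE.
Leading byte 0xE6 = 11100110 matches 1110xxxx → 3-byte sequence.
Byte 1: 0xE6 = 11100110, payload 0110 (4 bits).
Byte 2: 0xAD = 10101101 (10xxxxxx ✓), payload 101101.
Byte 3: 0xAE = 10101110 (10xxxxxx ✓), payload 101110.
Concatenate: 0110101101101110 = 0x6B6E (16 bits → U+6B6E).

U+6B6E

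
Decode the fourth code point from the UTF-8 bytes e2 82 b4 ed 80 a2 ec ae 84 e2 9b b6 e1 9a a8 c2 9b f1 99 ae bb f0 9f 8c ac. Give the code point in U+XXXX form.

U+26F6

Offset 0: leading byte 0xE2 = 11100010 → 3-byte char #1 = E2 82 B4.
Offset 3: leading byte 0xED = 11101101 → 3-byte char #2 = ED 80 A2.
Offset 6: leading byte 0xEC = 11101100 → 3-byte char #3 = EC AE 84.
Offset 9: leading byte 0xE2 = 11100010 → 3-byte char #4 = E2 9B B6.
Leading byte 0xE2 = 11100010 matches 1110xxxx → 3-byte sequence.
Byte 1: 0xE2 = 11100010, payload 0010 (4 bits).
Byte 2: 0x9B = 10011011 (10xxxxxx ✓), payload 011011.
Byte 3: 0xB6 = 10110110 (10xxxxxx ✓), payload 110110.
Concatenate: 0010011011110110 = 0x26F6 (16 bits → U+26F6).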